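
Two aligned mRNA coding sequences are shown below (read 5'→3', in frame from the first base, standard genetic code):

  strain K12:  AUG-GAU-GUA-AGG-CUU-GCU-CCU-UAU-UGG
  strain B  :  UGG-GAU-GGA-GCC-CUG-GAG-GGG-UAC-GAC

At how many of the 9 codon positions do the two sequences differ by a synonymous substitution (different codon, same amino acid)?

Codon 1: AUG Met / UGG Trp — nonsynonymous.
Codon 2: GAU Asp / GAU Asp — identical.
Codon 3: GUA Val / GGA Gly — nonsynonymous.
Codon 4: AGG Arg / GCC Ala — nonsynonymous.
Codon 5: CUU Leu / CUG Leu — synonymous.
Codon 6: GCU Ala / GAG Glu — nonsynonymous.
Codon 7: CCU Pro / GGG Gly — nonsynonymous.
Codon 8: UAU Tyr / UAC Tyr — synonymous.
Codon 9: UGG Trp / GAC Asp — nonsynonymous.
Synonymous differences: 2.

2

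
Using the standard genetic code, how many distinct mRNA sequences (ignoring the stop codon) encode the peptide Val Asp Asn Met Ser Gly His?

768

Val: 4 codons.
Asp: 2 codons.
Asn: 2 codons.
Met: 1 codon.
Ser: 6 codons.
Gly: 4 codons.
His: 2 codons.
4 × 2 × 2 × 1 × 6 × 4 × 2 = 768.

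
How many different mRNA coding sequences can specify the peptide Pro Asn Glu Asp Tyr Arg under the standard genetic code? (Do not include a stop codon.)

384

Pro: 4 codons.
Asn: 2 codons.
Glu: 2 codons.
Asp: 2 codons.
Tyr: 2 codons.
Arg: 6 codons.
4 × 2 × 2 × 2 × 2 × 6 = 384.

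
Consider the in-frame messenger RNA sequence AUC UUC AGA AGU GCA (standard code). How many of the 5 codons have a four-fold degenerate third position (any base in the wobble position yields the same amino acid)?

Codon 1 AUC (Ile): third position 3-fold.
Codon 2 UUC (Phe): third position 2-fold.
Codon 3 AGA (Arg): third position 2-fold.
Codon 4 AGU (Ser): third position 2-fold.
Codon 5 GCA (Ala): third position 4-fold.
Four-fold degenerate third positions: 1.

1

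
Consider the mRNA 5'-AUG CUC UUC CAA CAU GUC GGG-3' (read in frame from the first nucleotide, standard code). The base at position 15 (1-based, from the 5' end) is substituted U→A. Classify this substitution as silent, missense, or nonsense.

missense

Position 15 falls in codon 5: CAU → His.
After the substitution the codon is CAA → Gln.
His ≠ Gln, so this is a missense mutation.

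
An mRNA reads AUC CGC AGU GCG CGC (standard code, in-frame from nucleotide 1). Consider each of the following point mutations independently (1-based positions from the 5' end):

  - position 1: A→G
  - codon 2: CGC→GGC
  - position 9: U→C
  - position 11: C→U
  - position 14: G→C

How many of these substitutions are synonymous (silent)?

1

Codon 1: AUC (Ile) → GUC (Val) — missense.
Codon 2: CGC (Arg) → GGC (Gly) — missense.
Codon 3: AGU (Ser) → AGC (Ser) — synonymous.
Codon 4: GCG (Ala) → GUG (Val) — missense.
Codon 5: CGC (Arg) → CCC (Pro) — missense.
Synonymous: 1 of 5.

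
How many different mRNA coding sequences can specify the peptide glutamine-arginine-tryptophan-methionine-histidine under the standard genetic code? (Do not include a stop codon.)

Gln: 2 codons.
Arg: 6 codons.
Trp: 1 codon.
Met: 1 codon.
His: 2 codons.
2 × 6 × 1 × 1 × 2 = 24.

24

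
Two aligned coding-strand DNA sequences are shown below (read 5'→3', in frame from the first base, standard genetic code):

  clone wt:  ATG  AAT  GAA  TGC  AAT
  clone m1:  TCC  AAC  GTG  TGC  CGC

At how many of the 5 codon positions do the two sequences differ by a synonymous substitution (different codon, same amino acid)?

1

Codon 1: ATG Met / TCC Ser — nonsynonymous.
Codon 2: AAT Asn / AAC Asn — synonymous.
Codon 3: GAA Glu / GTG Val — nonsynonymous.
Codon 4: TGC Cys / TGC Cys — identical.
Codon 5: AAT Asn / CGC Arg — nonsynonymous.
Synonymous differences: 1.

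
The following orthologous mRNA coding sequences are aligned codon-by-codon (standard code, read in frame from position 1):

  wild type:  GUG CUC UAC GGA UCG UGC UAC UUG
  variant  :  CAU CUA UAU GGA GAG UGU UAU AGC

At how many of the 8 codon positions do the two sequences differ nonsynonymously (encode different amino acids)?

Codon 1: GUG Val / CAU His — nonsynonymous.
Codon 2: CUC Leu / CUA Leu — synonymous.
Codon 3: UAC Tyr / UAU Tyr — synonymous.
Codon 4: GGA Gly / GGA Gly — identical.
Codon 5: UCG Ser / GAG Glu — nonsynonymous.
Codon 6: UGC Cys / UGU Cys — synonymous.
Codon 7: UAC Tyr / UAU Tyr — synonymous.
Codon 8: UUG Leu / AGC Ser — nonsynonymous.
Nonsynonymous differences: 3.

3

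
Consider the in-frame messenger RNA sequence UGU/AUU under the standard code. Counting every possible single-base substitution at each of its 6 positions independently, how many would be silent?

Codon 1 (UGU, Cys): 1 synonymous substitution.
Codon 2 (AUU, Ile): 2 synonymous substitutions.
Total: 1 + 2 = 3.

3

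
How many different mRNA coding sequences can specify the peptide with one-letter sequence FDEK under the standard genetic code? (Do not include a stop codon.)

16

Phe: 2 codons.
Asp: 2 codons.
Glu: 2 codons.
Lys: 2 codons.
2 × 2 × 2 × 2 = 16.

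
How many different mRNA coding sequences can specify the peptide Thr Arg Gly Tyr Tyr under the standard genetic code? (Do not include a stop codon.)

Thr: 4 codons.
Arg: 6 codons.
Gly: 4 codons.
Tyr: 2 codons.
Tyr: 2 codons.
4 × 6 × 4 × 2 × 2 = 384.

384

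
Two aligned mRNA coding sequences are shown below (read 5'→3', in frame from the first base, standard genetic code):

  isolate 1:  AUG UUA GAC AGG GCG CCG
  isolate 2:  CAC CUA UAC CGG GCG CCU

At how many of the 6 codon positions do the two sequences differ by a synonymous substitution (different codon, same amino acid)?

3

Codon 1: AUG Met / CAC His — nonsynonymous.
Codon 2: UUA Leu / CUA Leu — synonymous.
Codon 3: GAC Asp / UAC Tyr — nonsynonymous.
Codon 4: AGG Arg / CGG Arg — synonymous.
Codon 5: GCG Ala / GCG Ala — identical.
Codon 6: CCG Pro / CCU Pro — synonymous.
Synonymous differences: 3.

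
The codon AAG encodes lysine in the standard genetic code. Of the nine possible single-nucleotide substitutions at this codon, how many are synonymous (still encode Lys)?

1

Position 1: none → 0 synonymous.
Position 2: none → 0 synonymous.
Position 3: AAA → 1 synonymous.
Total: 0 + 0 + 1 = 1.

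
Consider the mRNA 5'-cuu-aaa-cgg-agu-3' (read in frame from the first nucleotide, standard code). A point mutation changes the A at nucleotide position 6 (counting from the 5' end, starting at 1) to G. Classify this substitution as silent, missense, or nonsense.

silent

Position 6 falls in codon 2: AAA → Lys.
After the substitution the codon is AAG → Lys.
Both encode Lys, so the change is synonymous.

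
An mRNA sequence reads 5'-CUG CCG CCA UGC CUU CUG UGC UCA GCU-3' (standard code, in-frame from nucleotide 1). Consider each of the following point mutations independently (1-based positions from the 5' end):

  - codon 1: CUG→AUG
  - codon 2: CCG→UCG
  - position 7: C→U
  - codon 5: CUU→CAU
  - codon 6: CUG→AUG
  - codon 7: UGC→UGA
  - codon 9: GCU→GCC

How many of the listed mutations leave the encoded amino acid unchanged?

1

Codon 1: CUG (Leu) → AUG (Met) — missense.
Codon 2: CCG (Pro) → UCG (Ser) — missense.
Codon 3: CCA (Pro) → UCA (Ser) — missense.
Codon 5: CUU (Leu) → CAU (His) — missense.
Codon 6: CUG (Leu) → AUG (Met) — missense.
Codon 7: UGC (Cys) → UGA (Stop) — nonsense.
Codon 9: GCU (Ala) → GCC (Ala) — synonymous.
Synonymous: 1 of 7.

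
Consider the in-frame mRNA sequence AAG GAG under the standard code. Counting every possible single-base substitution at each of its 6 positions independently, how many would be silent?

Codon 1 (AAG, Lys): 1 synonymous substitution.
Codon 2 (GAG, Glu): 1 synonymous substitution.
Total: 1 + 1 = 2.

2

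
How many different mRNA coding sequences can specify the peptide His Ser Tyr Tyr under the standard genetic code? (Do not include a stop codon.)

48

His: 2 codons.
Ser: 6 codons.
Tyr: 2 codons.
Tyr: 2 codons.
2 × 6 × 2 × 2 = 48.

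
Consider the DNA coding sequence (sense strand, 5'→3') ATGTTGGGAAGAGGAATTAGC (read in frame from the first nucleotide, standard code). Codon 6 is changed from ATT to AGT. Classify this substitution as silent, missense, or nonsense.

missense

Position 17 falls in codon 6: ATT → Ile.
After the substitution the codon is AGT → Ser.
Ile ≠ Ser, so this is a missense mutation.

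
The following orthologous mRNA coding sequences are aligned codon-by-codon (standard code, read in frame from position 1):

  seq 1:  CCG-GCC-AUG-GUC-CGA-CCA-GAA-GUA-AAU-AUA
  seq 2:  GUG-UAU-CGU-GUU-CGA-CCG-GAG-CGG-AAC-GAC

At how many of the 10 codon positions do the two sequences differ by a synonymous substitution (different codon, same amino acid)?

Codon 1: CCG Pro / GUG Val — nonsynonymous.
Codon 2: GCC Ala / UAU Tyr — nonsynonymous.
Codon 3: AUG Met / CGU Arg — nonsynonymous.
Codon 4: GUC Val / GUU Val — synonymous.
Codon 5: CGA Arg / CGA Arg — identical.
Codon 6: CCA Pro / CCG Pro — synonymous.
Codon 7: GAA Glu / GAG Glu — synonymous.
Codon 8: GUA Val / CGG Arg — nonsynonymous.
Codon 9: AAU Asn / AAC Asn — synonymous.
Codon 10: AUA Ile / GAC Asp — nonsynonymous.
Synonymous differences: 4.

4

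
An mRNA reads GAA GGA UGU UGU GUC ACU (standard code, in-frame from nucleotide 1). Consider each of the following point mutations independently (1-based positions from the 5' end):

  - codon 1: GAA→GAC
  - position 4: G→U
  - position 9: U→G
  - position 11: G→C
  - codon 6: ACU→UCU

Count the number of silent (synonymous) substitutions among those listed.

0

Codon 1: GAA (Glu) → GAC (Asp) — missense.
Codon 2: GGA (Gly) → UGA (Stop) — nonsense.
Codon 3: UGU (Cys) → UGG (Trp) — missense.
Codon 4: UGU (Cys) → UCU (Ser) — missense.
Codon 6: ACU (Thr) → UCU (Ser) — missense.
Synonymous: 0 of 5.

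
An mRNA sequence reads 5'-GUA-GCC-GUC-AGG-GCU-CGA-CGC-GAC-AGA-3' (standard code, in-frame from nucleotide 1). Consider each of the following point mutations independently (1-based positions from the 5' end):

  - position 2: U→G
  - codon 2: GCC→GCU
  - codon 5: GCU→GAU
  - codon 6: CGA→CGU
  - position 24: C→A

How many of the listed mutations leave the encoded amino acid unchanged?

Codon 1: GUA (Val) → GGA (Gly) — missense.
Codon 2: GCC (Ala) → GCU (Ala) — synonymous.
Codon 5: GCU (Ala) → GAU (Asp) — missense.
Codon 6: CGA (Arg) → CGU (Arg) — synonymous.
Codon 8: GAC (Asp) → GAA (Glu) — missense.
Synonymous: 2 of 5.

2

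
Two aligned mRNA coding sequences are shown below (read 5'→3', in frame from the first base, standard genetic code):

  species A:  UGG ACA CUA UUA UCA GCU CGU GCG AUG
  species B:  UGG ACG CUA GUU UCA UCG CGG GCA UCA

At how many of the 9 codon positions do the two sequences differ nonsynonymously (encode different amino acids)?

Codon 1: UGG Trp / UGG Trp — identical.
Codon 2: ACA Thr / ACG Thr — synonymous.
Codon 3: CUA Leu / CUA Leu — identical.
Codon 4: UUA Leu / GUU Val — nonsynonymous.
Codon 5: UCA Ser / UCA Ser — identical.
Codon 6: GCU Ala / UCG Ser — nonsynonymous.
Codon 7: CGU Arg / CGG Arg — synonymous.
Codon 8: GCG Ala / GCA Ala — synonymous.
Codon 9: AUG Met / UCA Ser — nonsynonymous.
Nonsynonymous differences: 3.

3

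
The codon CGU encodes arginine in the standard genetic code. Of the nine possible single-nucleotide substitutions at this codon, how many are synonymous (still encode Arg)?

Position 1: none → 0 synonymous.
Position 2: none → 0 synonymous.
Position 3: CGC, CGA, CGG → 3 synonymous.
Total: 0 + 0 + 3 = 3.

3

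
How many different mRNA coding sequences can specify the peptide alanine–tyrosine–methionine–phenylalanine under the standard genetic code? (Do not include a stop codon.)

Ala: 4 codons.
Tyr: 2 codons.
Met: 1 codon.
Phe: 2 codons.
4 × 2 × 1 × 2 = 16.

16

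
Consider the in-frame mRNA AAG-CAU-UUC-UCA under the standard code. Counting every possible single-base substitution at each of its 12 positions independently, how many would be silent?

6

Codon 1 (AAG, Lys): 1 synonymous substitution.
Codon 2 (CAU, His): 1 synonymous substitution.
Codon 3 (UUC, Phe): 1 synonymous substitution.
Codon 4 (UCA, Ser): 3 synonymous substitutions.
Total: 1 + 1 + 1 + 3 = 6.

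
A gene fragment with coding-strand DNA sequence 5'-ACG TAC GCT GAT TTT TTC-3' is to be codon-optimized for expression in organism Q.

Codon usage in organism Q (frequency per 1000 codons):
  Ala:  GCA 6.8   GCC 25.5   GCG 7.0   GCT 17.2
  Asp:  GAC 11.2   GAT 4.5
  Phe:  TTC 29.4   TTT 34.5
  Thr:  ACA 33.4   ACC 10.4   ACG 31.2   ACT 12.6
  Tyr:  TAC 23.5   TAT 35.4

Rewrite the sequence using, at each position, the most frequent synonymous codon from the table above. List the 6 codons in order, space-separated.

ACA TAT GCC GAC TTT TTT

Codon 1 (Thr): best is ACA at 33.4.
Codon 2 (Tyr): best is TAT at 35.4.
Codon 3 (Ala): best is GCC at 25.5.
Codon 4 (Asp): best is GAC at 11.2.
Codon 5 (Phe): best is TTT at 34.5.
Codon 6 (Phe): best is TTT at 34.5.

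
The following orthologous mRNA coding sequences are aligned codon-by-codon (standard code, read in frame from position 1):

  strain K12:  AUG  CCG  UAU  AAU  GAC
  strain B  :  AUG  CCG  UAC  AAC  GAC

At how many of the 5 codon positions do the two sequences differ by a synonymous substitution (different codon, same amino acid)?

Codon 1: AUG Met / AUG Met — identical.
Codon 2: CCG Pro / CCG Pro — identical.
Codon 3: UAU Tyr / UAC Tyr — synonymous.
Codon 4: AAU Asn / AAC Asn — synonymous.
Codon 5: GAC Asp / GAC Asp — identical.
Synonymous differences: 2.

2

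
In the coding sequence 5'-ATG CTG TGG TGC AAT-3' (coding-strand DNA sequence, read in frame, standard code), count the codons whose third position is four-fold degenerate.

1

Codon 1 ATG (Met): third position 1-fold.
Codon 2 CTG (Leu): third position 4-fold.
Codon 3 TGG (Trp): third position 1-fold.
Codon 4 TGC (Cys): third position 2-fold.
Codon 5 AAT (Asn): third position 2-fold.
Four-fold degenerate third positions: 1.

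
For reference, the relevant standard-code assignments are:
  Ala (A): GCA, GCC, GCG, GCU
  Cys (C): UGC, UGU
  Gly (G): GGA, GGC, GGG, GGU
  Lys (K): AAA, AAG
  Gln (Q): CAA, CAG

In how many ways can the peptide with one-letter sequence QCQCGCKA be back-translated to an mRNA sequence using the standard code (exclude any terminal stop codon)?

Gln: 2 codons.
Cys: 2 codons.
Gln: 2 codons.
Cys: 2 codons.
Gly: 4 codons.
Cys: 2 codons.
Lys: 2 codons.
Ala: 4 codons.
2 × 2 × 2 × 2 × 4 × 2 × 2 × 4 = 1024.

1024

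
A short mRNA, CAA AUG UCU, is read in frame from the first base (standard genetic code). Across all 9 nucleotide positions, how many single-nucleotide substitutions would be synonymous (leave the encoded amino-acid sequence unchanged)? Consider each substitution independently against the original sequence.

4

Codon 1 (CAA, Gln): 1 synonymous substitution.
Codon 2 (AUG, Met): 0 synonymous substitutions.
Codon 3 (UCU, Ser): 3 synonymous substitutions.
Total: 1 + 0 + 3 = 4.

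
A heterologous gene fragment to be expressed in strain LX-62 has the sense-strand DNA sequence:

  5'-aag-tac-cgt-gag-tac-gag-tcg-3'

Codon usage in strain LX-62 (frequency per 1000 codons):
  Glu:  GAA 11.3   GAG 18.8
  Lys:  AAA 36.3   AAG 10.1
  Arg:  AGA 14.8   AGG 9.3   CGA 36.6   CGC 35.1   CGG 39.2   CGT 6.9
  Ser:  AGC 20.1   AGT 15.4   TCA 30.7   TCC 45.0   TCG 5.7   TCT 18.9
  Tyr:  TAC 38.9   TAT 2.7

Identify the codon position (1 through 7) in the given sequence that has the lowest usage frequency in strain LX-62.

7

Codon 1 AAG (Lys): 10.1 per 1000.
Codon 2 TAC (Tyr): 38.9 per 1000.
Codon 3 CGT (Arg): 6.9 per 1000.
Codon 4 GAG (Glu): 18.8 per 1000.
Codon 5 TAC (Tyr): 38.9 per 1000.
Codon 6 GAG (Glu): 18.8 per 1000.
Codon 7 TCG (Ser): 5.7 per 1000.
Lowest frequency is 5.7 at codon 7.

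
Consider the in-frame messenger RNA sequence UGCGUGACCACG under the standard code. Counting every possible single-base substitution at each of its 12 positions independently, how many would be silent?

Codon 1 (UGC, Cys): 1 synonymous substitution.
Codon 2 (GUG, Val): 3 synonymous substitutions.
Codon 3 (ACC, Thr): 3 synonymous substitutions.
Codon 4 (ACG, Thr): 3 synonymous substitutions.
Total: 1 + 3 + 3 + 3 = 10.

10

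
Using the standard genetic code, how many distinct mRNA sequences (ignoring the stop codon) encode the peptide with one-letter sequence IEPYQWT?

Ile: 3 codons.
Glu: 2 codons.
Pro: 4 codons.
Tyr: 2 codons.
Gln: 2 codons.
Trp: 1 codon.
Thr: 4 codons.
3 × 2 × 4 × 2 × 2 × 1 × 4 = 384.

384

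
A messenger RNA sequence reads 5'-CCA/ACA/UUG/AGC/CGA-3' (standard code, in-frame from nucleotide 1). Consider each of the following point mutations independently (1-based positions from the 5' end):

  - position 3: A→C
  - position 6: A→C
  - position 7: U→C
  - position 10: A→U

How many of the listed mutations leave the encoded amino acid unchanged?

Codon 1: CCA (Pro) → CCC (Pro) — synonymous.
Codon 2: ACA (Thr) → ACC (Thr) — synonymous.
Codon 3: UUG (Leu) → CUG (Leu) — synonymous.
Codon 4: AGC (Ser) → UGC (Cys) — missense.
Synonymous: 3 of 4.

3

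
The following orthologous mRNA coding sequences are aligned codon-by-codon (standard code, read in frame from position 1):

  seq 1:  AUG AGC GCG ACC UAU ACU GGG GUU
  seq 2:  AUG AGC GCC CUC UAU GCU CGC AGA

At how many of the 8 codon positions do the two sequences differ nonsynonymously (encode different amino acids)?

Codon 1: AUG Met / AUG Met — identical.
Codon 2: AGC Ser / AGC Ser — identical.
Codon 3: GCG Ala / GCC Ala — synonymous.
Codon 4: ACC Thr / CUC Leu — nonsynonymous.
Codon 5: UAU Tyr / UAU Tyr — identical.
Codon 6: ACU Thr / GCU Ala — nonsynonymous.
Codon 7: GGG Gly / CGC Arg — nonsynonymous.
Codon 8: GUU Val / AGA Arg — nonsynonymous.
Nonsynonymous differences: 4.

4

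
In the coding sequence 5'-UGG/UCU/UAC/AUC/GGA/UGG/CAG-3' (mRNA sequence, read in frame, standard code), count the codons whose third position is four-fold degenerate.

Codon 1 UGG (Trp): third position 1-fold.
Codon 2 UCU (Ser): third position 4-fold.
Codon 3 UAC (Tyr): third position 2-fold.
Codon 4 AUC (Ile): third position 3-fold.
Codon 5 GGA (Gly): third position 4-fold.
Codon 6 UGG (Trp): third position 1-fold.
Codon 7 CAG (Gln): third position 2-fold.
Four-fold degenerate third positions: 2.

2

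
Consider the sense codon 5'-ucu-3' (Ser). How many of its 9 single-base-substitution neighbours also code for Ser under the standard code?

3

Position 1: none → 0 synonymous.
Position 2: none → 0 synonymous.
Position 3: UCC, UCA, UCG → 3 synonymous.
Total: 0 + 0 + 3 = 3.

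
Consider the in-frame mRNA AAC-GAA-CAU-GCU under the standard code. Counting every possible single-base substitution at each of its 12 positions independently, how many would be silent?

Codon 1 (AAC, Asn): 1 synonymous substitution.
Codon 2 (GAA, Glu): 1 synonymous substitution.
Codon 3 (CAU, His): 1 synonymous substitution.
Codon 4 (GCU, Ala): 3 synonymous substitutions.
Total: 1 + 1 + 1 + 3 = 6.

6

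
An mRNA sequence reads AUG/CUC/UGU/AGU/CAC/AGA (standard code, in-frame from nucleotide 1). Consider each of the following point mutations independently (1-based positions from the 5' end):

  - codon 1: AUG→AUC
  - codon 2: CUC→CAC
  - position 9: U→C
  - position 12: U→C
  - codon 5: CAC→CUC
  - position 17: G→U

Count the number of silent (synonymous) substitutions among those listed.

2

Codon 1: AUG (Met) → AUC (Ile) — missense.
Codon 2: CUC (Leu) → CAC (His) — missense.
Codon 3: UGU (Cys) → UGC (Cys) — synonymous.
Codon 4: AGU (Ser) → AGC (Ser) — synonymous.
Codon 5: CAC (His) → CUC (Leu) — missense.
Codon 6: AGA (Arg) → AUA (Ile) — missense.
Synonymous: 2 of 6.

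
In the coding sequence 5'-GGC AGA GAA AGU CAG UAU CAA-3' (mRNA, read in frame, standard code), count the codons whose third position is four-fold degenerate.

1

Codon 1 GGC (Gly): third position 4-fold.
Codon 2 AGA (Arg): third position 2-fold.
Codon 3 GAA (Glu): third position 2-fold.
Codon 4 AGU (Ser): third position 2-fold.
Codon 5 CAG (Gln): third position 2-fold.
Codon 6 UAU (Tyr): third position 2-fold.
Codon 7 CAA (Gln): third position 2-fold.
Four-fold degenerate third positions: 1.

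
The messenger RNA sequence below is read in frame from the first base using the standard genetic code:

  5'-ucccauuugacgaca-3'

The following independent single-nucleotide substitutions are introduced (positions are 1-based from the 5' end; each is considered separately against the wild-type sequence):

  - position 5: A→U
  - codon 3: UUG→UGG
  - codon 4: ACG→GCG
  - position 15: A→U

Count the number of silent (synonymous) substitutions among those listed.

Codon 2: CAU (His) → CUU (Leu) — missense.
Codon 3: UUG (Leu) → UGG (Trp) — missense.
Codon 4: ACG (Thr) → GCG (Ala) — missense.
Codon 5: ACA (Thr) → ACU (Thr) — synonymous.
Synonymous: 1 of 4.

1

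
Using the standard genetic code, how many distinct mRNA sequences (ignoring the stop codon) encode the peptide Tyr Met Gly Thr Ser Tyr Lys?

768

Tyr: 2 codons.
Met: 1 codon.
Gly: 4 codons.
Thr: 4 codons.
Ser: 6 codons.
Tyr: 2 codons.
Lys: 2 codons.
2 × 1 × 4 × 4 × 6 × 2 × 2 = 768.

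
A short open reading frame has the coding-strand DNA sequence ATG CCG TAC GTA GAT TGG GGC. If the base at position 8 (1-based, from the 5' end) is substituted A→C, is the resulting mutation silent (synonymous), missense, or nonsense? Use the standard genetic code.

missense

Position 8 falls in codon 3: TAC → Tyr.
After the substitution the codon is TCC → Ser.
Tyr ≠ Ser, so this is a missense mutation.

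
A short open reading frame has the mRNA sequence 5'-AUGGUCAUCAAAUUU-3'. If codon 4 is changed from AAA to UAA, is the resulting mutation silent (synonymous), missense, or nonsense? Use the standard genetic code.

nonsense

Position 10 falls in codon 4: AAA → Lys.
After the substitution the codon is UAA → Stop.
The new codon is a stop codon, so this is a nonsense mutation.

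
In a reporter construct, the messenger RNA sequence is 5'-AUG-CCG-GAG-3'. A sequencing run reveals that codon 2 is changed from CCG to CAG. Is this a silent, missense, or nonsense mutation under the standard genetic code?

missense

Position 5 falls in codon 2: CCG → Pro.
After the substitution the codon is CAG → Gln.
Pro ≠ Gln, so this is a missense mutation.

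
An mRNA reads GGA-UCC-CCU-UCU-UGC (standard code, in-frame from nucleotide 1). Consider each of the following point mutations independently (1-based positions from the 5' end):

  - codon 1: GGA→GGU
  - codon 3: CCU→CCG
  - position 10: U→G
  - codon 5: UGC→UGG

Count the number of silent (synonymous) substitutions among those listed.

Codon 1: GGA (Gly) → GGU (Gly) — synonymous.
Codon 3: CCU (Pro) → CCG (Pro) — synonymous.
Codon 4: UCU (Ser) → GCU (Ala) — missense.
Codon 5: UGC (Cys) → UGG (Trp) — missense.
Synonymous: 2 of 4.

2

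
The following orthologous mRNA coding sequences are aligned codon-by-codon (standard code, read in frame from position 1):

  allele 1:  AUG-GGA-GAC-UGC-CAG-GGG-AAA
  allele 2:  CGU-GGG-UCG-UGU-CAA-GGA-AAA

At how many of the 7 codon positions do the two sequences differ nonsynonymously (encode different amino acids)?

Codon 1: AUG Met / CGU Arg — nonsynonymous.
Codon 2: GGA Gly / GGG Gly — synonymous.
Codon 3: GAC Asp / UCG Ser — nonsynonymous.
Codon 4: UGC Cys / UGU Cys — synonymous.
Codon 5: CAG Gln / CAA Gln — synonymous.
Codon 6: GGG Gly / GGA Gly — synonymous.
Codon 7: AAA Lys / AAA Lys — identical.
Nonsynonymous differences: 2.

2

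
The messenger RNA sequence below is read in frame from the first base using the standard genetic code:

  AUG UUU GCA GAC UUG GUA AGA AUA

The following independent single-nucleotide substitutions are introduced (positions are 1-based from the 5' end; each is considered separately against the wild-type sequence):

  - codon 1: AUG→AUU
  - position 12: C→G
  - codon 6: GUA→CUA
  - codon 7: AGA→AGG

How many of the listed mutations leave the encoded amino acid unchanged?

Codon 1: AUG (Met) → AUU (Ile) — missense.
Codon 4: GAC (Asp) → GAG (Glu) — missense.
Codon 6: GUA (Val) → CUA (Leu) — missense.
Codon 7: AGA (Arg) → AGG (Arg) — synonymous.
Synonymous: 1 of 4.

1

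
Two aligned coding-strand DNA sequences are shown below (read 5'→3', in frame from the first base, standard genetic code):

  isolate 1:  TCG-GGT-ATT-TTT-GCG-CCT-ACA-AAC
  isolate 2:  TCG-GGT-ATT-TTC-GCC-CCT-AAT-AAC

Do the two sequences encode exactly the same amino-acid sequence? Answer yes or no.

no

Codon 1: TCG Ser / TCG Ser — identical.
Codon 2: GGT Gly / GGT Gly — identical.
Codon 3: ATT Ile / ATT Ile — identical.
Codon 4: TTT Phe / TTC Phe — synonymous.
Codon 5: GCG Ala / GCC Ala — synonymous.
Codon 6: CCT Pro / CCT Pro — identical.
Codon 7: ACA Thr / AAT Asn — nonsynonymous.
Codon 8: AAC Asn / AAC Asn — identical.
Nonsynonymous differences: 1 → different protein.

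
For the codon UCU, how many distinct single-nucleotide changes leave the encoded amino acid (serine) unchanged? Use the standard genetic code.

Position 1: none → 0 synonymous.
Position 2: none → 0 synonymous.
Position 3: UCC, UCA, UCG → 3 synonymous.
Total: 0 + 0 + 3 = 3.

3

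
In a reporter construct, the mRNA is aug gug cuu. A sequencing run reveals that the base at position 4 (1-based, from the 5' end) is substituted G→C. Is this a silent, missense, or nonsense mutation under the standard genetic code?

missense

Position 4 falls in codon 2: GUG → Val.
After the substitution the codon is CUG → Leu.
Val ≠ Leu, so this is a missense mutation.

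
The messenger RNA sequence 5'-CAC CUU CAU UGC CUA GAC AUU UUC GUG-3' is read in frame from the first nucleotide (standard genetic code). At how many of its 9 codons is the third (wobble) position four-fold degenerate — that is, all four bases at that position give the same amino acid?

Codon 1 CAC (His): third position 2-fold.
Codon 2 CUU (Leu): third position 4-fold.
Codon 3 CAU (His): third position 2-fold.
Codon 4 UGC (Cys): third position 2-fold.
Codon 5 CUA (Leu): third position 4-fold.
Codon 6 GAC (Asp): third position 2-fold.
Codon 7 AUU (Ile): third position 3-fold.
Codon 8 UUC (Phe): third position 2-fold.
Codon 9 GUG (Val): third position 4-fold.
Four-fold degenerate third positions: 3.

3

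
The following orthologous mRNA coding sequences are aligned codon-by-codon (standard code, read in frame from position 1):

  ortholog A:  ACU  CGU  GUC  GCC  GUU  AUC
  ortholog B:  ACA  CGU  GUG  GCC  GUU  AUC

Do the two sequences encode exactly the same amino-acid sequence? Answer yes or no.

Codon 1: ACU Thr / ACA Thr — synonymous.
Codon 2: CGU Arg / CGU Arg — identical.
Codon 3: GUC Val / GUG Val — synonymous.
Codon 4: GCC Ala / GCC Ala — identical.
Codon 5: GUU Val / GUU Val — identical.
Codon 6: AUC Ile / AUC Ile — identical.
Nonsynonymous differences: 0 → same protein.

yes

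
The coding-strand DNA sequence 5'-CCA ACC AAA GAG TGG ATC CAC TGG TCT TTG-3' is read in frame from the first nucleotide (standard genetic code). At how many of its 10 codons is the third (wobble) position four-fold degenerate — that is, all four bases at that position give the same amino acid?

Codon 1 CCA (Pro): third position 4-fold.
Codon 2 ACC (Thr): third position 4-fold.
Codon 3 AAA (Lys): third position 2-fold.
Codon 4 GAG (Glu): third position 2-fold.
Codon 5 TGG (Trp): third position 1-fold.
Codon 6 ATC (Ile): third position 3-fold.
Codon 7 CAC (His): third position 2-fold.
Codon 8 TGG (Trp): third position 1-fold.
Codon 9 TCT (Ser): third position 4-fold.
Codon 10 TTG (Leu): third position 2-fold.
Four-fold degenerate third positions: 3.

3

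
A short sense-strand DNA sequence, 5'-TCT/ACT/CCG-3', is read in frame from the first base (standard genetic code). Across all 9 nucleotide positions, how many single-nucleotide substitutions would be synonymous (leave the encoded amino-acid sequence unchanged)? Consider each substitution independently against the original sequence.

9

Codon 1 (TCT, Ser): 3 synonymous substitutions.
Codon 2 (ACT, Thr): 3 synonymous substitutions.
Codon 3 (CCG, Pro): 3 synonymous substitutions.
Total: 3 + 3 + 3 = 9.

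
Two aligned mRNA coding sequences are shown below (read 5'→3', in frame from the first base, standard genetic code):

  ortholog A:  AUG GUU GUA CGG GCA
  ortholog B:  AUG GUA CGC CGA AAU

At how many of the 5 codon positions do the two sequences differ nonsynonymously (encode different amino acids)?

2

Codon 1: AUG Met / AUG Met — identical.
Codon 2: GUU Val / GUA Val — synonymous.
Codon 3: GUA Val / CGC Arg — nonsynonymous.
Codon 4: CGG Arg / CGA Arg — synonymous.
Codon 5: GCA Ala / AAU Asn — nonsynonymous.
Nonsynonymous differences: 2.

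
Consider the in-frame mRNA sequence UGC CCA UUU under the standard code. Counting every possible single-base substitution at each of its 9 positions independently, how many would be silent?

Codon 1 (UGC, Cys): 1 synonymous substitution.
Codon 2 (CCA, Pro): 3 synonymous substitutions.
Codon 3 (UUU, Phe): 1 synonymous substitution.
Total: 1 + 3 + 1 = 5.

5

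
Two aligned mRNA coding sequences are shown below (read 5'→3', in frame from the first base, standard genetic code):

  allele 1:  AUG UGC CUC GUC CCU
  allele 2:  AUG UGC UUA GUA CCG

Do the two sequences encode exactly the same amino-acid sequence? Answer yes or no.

Codon 1: AUG Met / AUG Met — identical.
Codon 2: UGC Cys / UGC Cys — identical.
Codon 3: CUC Leu / UUA Leu — synonymous.
Codon 4: GUC Val / GUA Val — synonymous.
Codon 5: CCU Pro / CCG Pro — synonymous.
Nonsynonymous differences: 0 → same protein.

yes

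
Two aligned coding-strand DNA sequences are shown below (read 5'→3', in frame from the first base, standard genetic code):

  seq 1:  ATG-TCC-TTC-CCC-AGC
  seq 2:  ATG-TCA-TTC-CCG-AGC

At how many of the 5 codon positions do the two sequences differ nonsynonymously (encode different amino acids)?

0

Codon 1: ATG Met / ATG Met — identical.
Codon 2: TCC Ser / TCA Ser — synonymous.
Codon 3: TTC Phe / TTC Phe — identical.
Codon 4: CCC Pro / CCG Pro — synonymous.
Codon 5: AGC Ser / AGC Ser — identical.
Nonsynonymous differences: 0.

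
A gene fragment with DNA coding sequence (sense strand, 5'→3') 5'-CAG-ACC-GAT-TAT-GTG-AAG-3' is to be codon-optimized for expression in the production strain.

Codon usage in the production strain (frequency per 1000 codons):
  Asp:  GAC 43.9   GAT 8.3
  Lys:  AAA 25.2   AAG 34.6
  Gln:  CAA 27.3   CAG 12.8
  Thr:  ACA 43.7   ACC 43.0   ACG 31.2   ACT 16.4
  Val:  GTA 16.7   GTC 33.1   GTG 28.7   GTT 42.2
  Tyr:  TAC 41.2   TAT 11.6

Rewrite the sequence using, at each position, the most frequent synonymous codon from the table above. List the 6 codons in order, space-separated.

CAA ACA GAC TAC GTT AAG

Codon 1 (Gln): best is CAA at 27.3.
Codon 2 (Thr): best is ACA at 43.7.
Codon 3 (Asp): best is GAC at 43.9.
Codon 4 (Tyr): best is TAC at 41.2.
Codon 5 (Val): best is GTT at 42.2.
Codon 6 (Lys): best is AAG at 34.6.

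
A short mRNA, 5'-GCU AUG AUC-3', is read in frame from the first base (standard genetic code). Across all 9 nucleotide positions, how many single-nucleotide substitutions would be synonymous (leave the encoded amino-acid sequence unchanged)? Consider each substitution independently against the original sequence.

5

Codon 1 (GCU, Ala): 3 synonymous substitutions.
Codon 2 (AUG, Met): 0 synonymous substitutions.
Codon 3 (AUC, Ile): 2 synonymous substitutions.
Total: 3 + 0 + 2 = 5.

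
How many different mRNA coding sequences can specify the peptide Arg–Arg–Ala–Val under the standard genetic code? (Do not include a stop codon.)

576

Arg: 6 codons.
Arg: 6 codons.
Ala: 4 codons.
Val: 4 codons.
6 × 6 × 4 × 4 = 576.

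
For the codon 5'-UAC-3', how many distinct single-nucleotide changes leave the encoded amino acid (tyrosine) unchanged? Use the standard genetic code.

Position 1: none → 0 synonymous.
Position 2: none → 0 synonymous.
Position 3: UAU → 1 synonymous.
Total: 0 + 0 + 1 = 1.

1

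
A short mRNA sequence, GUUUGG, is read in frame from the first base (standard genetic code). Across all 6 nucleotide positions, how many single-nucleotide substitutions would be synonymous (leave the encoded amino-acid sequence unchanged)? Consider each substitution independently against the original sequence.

Codon 1 (GUU, Val): 3 synonymous substitutions.
Codon 2 (UGG, Trp): 0 synonymous substitutions.
Total: 3 + 0 = 3.

3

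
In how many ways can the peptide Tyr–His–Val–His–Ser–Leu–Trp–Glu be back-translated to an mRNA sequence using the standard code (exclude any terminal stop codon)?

Tyr: 2 codons.
His: 2 codons.
Val: 4 codons.
His: 2 codons.
Ser: 6 codons.
Leu: 6 codons.
Trp: 1 codon.
Glu: 2 codons.
2 × 2 × 4 × 2 × 6 × 6 × 1 × 2 = 2304.

2304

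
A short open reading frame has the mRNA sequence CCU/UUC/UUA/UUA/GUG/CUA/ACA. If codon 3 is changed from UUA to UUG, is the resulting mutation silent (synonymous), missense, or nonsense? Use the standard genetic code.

silent

Position 9 falls in codon 3: UUA → Leu.
After the substitution the codon is UUG → Leu.
Both encode Leu, so the change is synonymous.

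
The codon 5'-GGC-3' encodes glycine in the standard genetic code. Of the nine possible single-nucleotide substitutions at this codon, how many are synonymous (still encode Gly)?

Position 1: none → 0 synonymous.
Position 2: none → 0 synonymous.
Position 3: GGU, GGA, GGG → 3 synonymous.
Total: 0 + 0 + 3 = 3.

3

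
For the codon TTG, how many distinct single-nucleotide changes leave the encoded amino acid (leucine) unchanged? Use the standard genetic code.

2

Position 1: CTG → 1 synonymous.
Position 2: none → 0 synonymous.
Position 3: TTA → 1 synonymous.
Total: 1 + 0 + 1 = 2.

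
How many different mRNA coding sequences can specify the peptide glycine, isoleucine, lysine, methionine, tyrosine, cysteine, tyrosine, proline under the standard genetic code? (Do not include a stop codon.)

Gly: 4 codons.
Ile: 3 codons.
Lys: 2 codons.
Met: 1 codon.
Tyr: 2 codons.
Cys: 2 codons.
Tyr: 2 codons.
Pro: 4 codons.
4 × 3 × 2 × 1 × 2 × 2 × 2 × 4 = 768.

768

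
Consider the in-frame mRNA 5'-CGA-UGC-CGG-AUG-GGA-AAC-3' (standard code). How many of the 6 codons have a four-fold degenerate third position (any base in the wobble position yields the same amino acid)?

Codon 1 CGA (Arg): third position 4-fold.
Codon 2 UGC (Cys): third position 2-fold.
Codon 3 CGG (Arg): third position 4-fold.
Codon 4 AUG (Met): third position 1-fold.
Codon 5 GGA (Gly): third position 4-fold.
Codon 6 AAC (Asn): third position 2-fold.
Four-fold degenerate third positions: 3.

3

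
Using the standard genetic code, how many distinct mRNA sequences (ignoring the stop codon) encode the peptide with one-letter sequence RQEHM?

Arg: 6 codons.
Gln: 2 codons.
Glu: 2 codons.
His: 2 codons.
Met: 1 codon.
6 × 2 × 2 × 2 × 1 = 48.

48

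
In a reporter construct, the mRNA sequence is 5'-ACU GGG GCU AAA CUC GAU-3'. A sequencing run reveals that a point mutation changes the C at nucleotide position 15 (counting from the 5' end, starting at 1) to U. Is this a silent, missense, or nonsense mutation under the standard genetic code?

Position 15 falls in codon 5: CUC → Leu.
After the substitution the codon is CUU → Leu.
Both encode Leu, so the change is synonymous.

silent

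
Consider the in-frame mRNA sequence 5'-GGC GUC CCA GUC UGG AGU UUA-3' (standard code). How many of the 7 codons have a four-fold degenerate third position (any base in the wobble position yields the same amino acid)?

Codon 1 GGC (Gly): third position 4-fold.
Codon 2 GUC (Val): third position 4-fold.
Codon 3 CCA (Pro): third position 4-fold.
Codon 4 GUC (Val): third position 4-fold.
Codon 5 UGG (Trp): third position 1-fold.
Codon 6 AGU (Ser): third position 2-fold.
Codon 7 UUA (Leu): third position 2-fold.
Four-fold degenerate third positions: 4.

4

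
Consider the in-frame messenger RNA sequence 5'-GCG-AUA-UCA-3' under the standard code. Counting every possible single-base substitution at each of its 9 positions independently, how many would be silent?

Codon 1 (GCG, Ala): 3 synonymous substitutions.
Codon 2 (AUA, Ile): 2 synonymous substitutions.
Codon 3 (UCA, Ser): 3 synonymous substitutions.
Total: 3 + 2 + 3 = 8.

8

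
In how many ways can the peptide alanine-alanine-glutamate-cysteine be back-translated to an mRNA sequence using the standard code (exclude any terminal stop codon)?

64

Ala: 4 codons.
Ala: 4 codons.
Glu: 2 codons.
Cys: 2 codons.
4 × 4 × 2 × 2 = 64.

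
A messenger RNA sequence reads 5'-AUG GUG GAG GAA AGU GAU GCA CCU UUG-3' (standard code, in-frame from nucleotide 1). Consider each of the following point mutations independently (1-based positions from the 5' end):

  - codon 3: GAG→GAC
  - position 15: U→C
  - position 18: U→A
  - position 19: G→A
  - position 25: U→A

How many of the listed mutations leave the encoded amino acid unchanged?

1

Codon 3: GAG (Glu) → GAC (Asp) — missense.
Codon 5: AGU (Ser) → AGC (Ser) — synonymous.
Codon 6: GAU (Asp) → GAA (Glu) — missense.
Codon 7: GCA (Ala) → ACA (Thr) — missense.
Codon 9: UUG (Leu) → AUG (Met) — missense.
Synonymous: 1 of 5.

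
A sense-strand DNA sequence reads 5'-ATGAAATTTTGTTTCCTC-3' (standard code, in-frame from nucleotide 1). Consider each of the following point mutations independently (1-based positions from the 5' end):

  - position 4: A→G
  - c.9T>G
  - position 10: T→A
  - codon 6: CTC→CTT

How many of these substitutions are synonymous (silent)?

Codon 2: AAA (Lys) → GAA (Glu) — missense.
Codon 3: TTT (Phe) → TTG (Leu) — missense.
Codon 4: TGT (Cys) → AGT (Ser) — missense.
Codon 6: CTC (Leu) → CTT (Leu) — synonymous.
Synonymous: 1 of 4.

1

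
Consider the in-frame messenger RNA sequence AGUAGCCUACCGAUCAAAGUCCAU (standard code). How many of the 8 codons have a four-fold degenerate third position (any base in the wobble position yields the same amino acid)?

Codon 1 AGU (Ser): third position 2-fold.
Codon 2 AGC (Ser): third position 2-fold.
Codon 3 CUA (Leu): third position 4-fold.
Codon 4 CCG (Pro): third position 4-fold.
Codon 5 AUC (Ile): third position 3-fold.
Codon 6 AAA (Lys): third position 2-fold.
Codon 7 GUC (Val): third position 4-fold.
Codon 8 CAU (His): third position 2-fold.
Four-fold degenerate third positions: 3.

3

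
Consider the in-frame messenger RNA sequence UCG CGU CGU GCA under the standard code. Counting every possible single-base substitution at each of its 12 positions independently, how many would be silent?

Codon 1 (UCG, Ser): 3 synonymous substitutions.
Codon 2 (CGU, Arg): 3 synonymous substitutions.
Codon 3 (CGU, Arg): 3 synonymous substitutions.
Codon 4 (GCA, Ala): 3 synonymous substitutions.
Total: 3 + 3 + 3 + 3 = 12.

12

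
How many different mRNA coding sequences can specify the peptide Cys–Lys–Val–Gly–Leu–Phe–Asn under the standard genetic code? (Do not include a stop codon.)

1536

Cys: 2 codons.
Lys: 2 codons.
Val: 4 codons.
Gly: 4 codons.
Leu: 6 codons.
Phe: 2 codons.
Asn: 2 codons.
2 × 2 × 4 × 4 × 6 × 2 × 2 = 1536.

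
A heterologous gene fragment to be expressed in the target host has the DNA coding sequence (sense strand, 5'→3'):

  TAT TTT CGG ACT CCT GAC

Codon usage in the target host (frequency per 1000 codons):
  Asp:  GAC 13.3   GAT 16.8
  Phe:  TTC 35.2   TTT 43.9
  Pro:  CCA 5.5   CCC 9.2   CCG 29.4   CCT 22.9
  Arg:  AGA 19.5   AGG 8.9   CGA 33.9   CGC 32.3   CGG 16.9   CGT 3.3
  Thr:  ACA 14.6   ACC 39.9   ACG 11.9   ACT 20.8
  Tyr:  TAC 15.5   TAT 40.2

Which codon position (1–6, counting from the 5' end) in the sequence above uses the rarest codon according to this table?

Codon 1 TAT (Tyr): 40.2 per 1000.
Codon 2 TTT (Phe): 43.9 per 1000.
Codon 3 CGG (Arg): 16.9 per 1000.
Codon 4 ACT (Thr): 20.8 per 1000.
Codon 5 CCT (Pro): 22.9 per 1000.
Codon 6 GAC (Asp): 13.3 per 1000.
Lowest frequency is 13.3 at codon 6.

6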